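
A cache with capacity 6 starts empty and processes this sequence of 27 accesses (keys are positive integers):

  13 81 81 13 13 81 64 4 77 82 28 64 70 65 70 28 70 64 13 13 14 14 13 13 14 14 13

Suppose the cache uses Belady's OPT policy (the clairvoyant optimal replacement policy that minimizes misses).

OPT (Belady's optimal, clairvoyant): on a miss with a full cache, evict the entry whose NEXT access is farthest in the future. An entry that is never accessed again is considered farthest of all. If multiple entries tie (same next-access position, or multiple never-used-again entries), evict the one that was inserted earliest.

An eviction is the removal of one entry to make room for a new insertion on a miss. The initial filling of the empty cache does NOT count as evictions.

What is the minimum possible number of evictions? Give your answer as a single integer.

OPT (Belady) simulation (capacity=6):
  1. access 13: MISS. Cache: [13]
  2. access 81: MISS. Cache: [13 81]
  3. access 81: HIT. Next use of 81: step 6. Cache: [13 81]
  4. access 13: HIT. Next use of 13: step 5. Cache: [13 81]
  5. access 13: HIT. Next use of 13: step 19. Cache: [13 81]
  6. access 81: HIT. Next use of 81: never. Cache: [13 81]
  7. access 64: MISS. Cache: [13 81 64]
  8. access 4: MISS. Cache: [13 81 64 4]
  9. access 77: MISS. Cache: [13 81 64 4 77]
  10. access 82: MISS. Cache: [13 81 64 4 77 82]
  11. access 28: MISS, evict 81 (next use: never). Cache: [13 64 4 77 82 28]
  12. access 64: HIT. Next use of 64: step 18. Cache: [13 64 4 77 82 28]
  13. access 70: MISS, evict 4 (next use: never). Cache: [13 64 77 82 28 70]
  14. access 65: MISS, evict 77 (next use: never). Cache: [13 64 82 28 70 65]
  15. access 70: HIT. Next use of 70: step 17. Cache: [13 64 82 28 70 65]
  16. access 28: HIT. Next use of 28: never. Cache: [13 64 82 28 70 65]
  17. access 70: HIT. Next use of 70: never. Cache: [13 64 82 28 70 65]
  18. access 64: HIT. Next use of 64: never. Cache: [13 64 82 28 70 65]
  19. access 13: HIT. Next use of 13: step 20. Cache: [13 64 82 28 70 65]
  20. access 13: HIT. Next use of 13: step 23. Cache: [13 64 82 28 70 65]
  21. access 14: MISS, evict 64 (next use: never). Cache: [13 82 28 70 65 14]
  22. access 14: HIT. Next use of 14: step 25. Cache: [13 82 28 70 65 14]
  23. access 13: HIT. Next use of 13: step 24. Cache: [13 82 28 70 65 14]
  24. access 13: HIT. Next use of 13: step 27. Cache: [13 82 28 70 65 14]
  25. access 14: HIT. Next use of 14: step 26. Cache: [13 82 28 70 65 14]
  26. access 14: HIT. Next use of 14: never. Cache: [13 82 28 70 65 14]
  27. access 13: HIT. Next use of 13: never. Cache: [13 82 28 70 65 14]
Total: 17 hits, 10 misses, 4 evictions

Answer: 4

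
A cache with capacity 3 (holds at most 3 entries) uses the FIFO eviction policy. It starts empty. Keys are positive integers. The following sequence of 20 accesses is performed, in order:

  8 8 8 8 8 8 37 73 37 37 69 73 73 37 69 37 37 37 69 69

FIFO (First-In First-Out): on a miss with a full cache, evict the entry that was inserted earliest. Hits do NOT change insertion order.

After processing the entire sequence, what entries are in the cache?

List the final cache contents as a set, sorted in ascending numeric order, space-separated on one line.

Answer: 37 69 73

Derivation:
FIFO simulation (capacity=3):
  1. access 8: MISS. Cache (old->new): [8]
  2. access 8: HIT. Cache (old->new): [8]
  3. access 8: HIT. Cache (old->new): [8]
  4. access 8: HIT. Cache (old->new): [8]
  5. access 8: HIT. Cache (old->new): [8]
  6. access 8: HIT. Cache (old->new): [8]
  7. access 37: MISS. Cache (old->new): [8 37]
  8. access 73: MISS. Cache (old->new): [8 37 73]
  9. access 37: HIT. Cache (old->new): [8 37 73]
  10. access 37: HIT. Cache (old->new): [8 37 73]
  11. access 69: MISS, evict 8. Cache (old->new): [37 73 69]
  12. access 73: HIT. Cache (old->new): [37 73 69]
  13. access 73: HIT. Cache (old->new): [37 73 69]
  14. access 37: HIT. Cache (old->new): [37 73 69]
  15. access 69: HIT. Cache (old->new): [37 73 69]
  16. access 37: HIT. Cache (old->new): [37 73 69]
  17. access 37: HIT. Cache (old->new): [37 73 69]
  18. access 37: HIT. Cache (old->new): [37 73 69]
  19. access 69: HIT. Cache (old->new): [37 73 69]
  20. access 69: HIT. Cache (old->new): [37 73 69]
Total: 16 hits, 4 misses, 1 evictions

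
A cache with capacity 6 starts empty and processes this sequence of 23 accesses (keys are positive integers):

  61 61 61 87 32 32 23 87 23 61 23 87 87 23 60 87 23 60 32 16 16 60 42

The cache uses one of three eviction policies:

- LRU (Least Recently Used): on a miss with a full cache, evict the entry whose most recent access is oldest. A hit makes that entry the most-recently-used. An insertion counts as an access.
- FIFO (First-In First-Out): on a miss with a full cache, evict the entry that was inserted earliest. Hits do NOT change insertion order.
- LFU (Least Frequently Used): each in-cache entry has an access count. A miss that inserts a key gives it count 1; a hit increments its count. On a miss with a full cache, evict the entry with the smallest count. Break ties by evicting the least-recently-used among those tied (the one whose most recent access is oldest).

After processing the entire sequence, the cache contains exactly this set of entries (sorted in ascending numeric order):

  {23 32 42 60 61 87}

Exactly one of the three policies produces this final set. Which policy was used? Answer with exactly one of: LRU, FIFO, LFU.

Answer: LFU

Derivation:
Simulating under each policy and comparing final sets:
  LRU: final set = {16 23 32 42 60 87} -> differs
  FIFO: final set = {16 23 32 42 60 87} -> differs
  LFU: final set = {23 32 42 60 61 87} -> MATCHES target
Only LFU produces the target set.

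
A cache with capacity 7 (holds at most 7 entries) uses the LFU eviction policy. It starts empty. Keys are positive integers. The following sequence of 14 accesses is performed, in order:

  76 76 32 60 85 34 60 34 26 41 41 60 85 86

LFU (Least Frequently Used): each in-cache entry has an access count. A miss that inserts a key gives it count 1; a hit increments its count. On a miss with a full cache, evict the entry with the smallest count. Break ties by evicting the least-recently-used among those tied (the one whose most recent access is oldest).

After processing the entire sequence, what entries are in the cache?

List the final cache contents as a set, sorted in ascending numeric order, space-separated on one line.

LFU simulation (capacity=7):
  1. access 76: MISS. Cache: [76(c=1)]
  2. access 76: HIT, count now 2. Cache: [76(c=2)]
  3. access 32: MISS. Cache: [32(c=1) 76(c=2)]
  4. access 60: MISS. Cache: [32(c=1) 60(c=1) 76(c=2)]
  5. access 85: MISS. Cache: [32(c=1) 60(c=1) 85(c=1) 76(c=2)]
  6. access 34: MISS. Cache: [32(c=1) 60(c=1) 85(c=1) 34(c=1) 76(c=2)]
  7. access 60: HIT, count now 2. Cache: [32(c=1) 85(c=1) 34(c=1) 76(c=2) 60(c=2)]
  8. access 34: HIT, count now 2. Cache: [32(c=1) 85(c=1) 76(c=2) 60(c=2) 34(c=2)]
  9. access 26: MISS. Cache: [32(c=1) 85(c=1) 26(c=1) 76(c=2) 60(c=2) 34(c=2)]
  10. access 41: MISS. Cache: [32(c=1) 85(c=1) 26(c=1) 41(c=1) 76(c=2) 60(c=2) 34(c=2)]
  11. access 41: HIT, count now 2. Cache: [32(c=1) 85(c=1) 26(c=1) 76(c=2) 60(c=2) 34(c=2) 41(c=2)]
  12. access 60: HIT, count now 3. Cache: [32(c=1) 85(c=1) 26(c=1) 76(c=2) 34(c=2) 41(c=2) 60(c=3)]
  13. access 85: HIT, count now 2. Cache: [32(c=1) 26(c=1) 76(c=2) 34(c=2) 41(c=2) 85(c=2) 60(c=3)]
  14. access 86: MISS, evict 32(c=1). Cache: [26(c=1) 86(c=1) 76(c=2) 34(c=2) 41(c=2) 85(c=2) 60(c=3)]
Total: 6 hits, 8 misses, 1 evictions

Answer: 26 34 41 60 76 85 86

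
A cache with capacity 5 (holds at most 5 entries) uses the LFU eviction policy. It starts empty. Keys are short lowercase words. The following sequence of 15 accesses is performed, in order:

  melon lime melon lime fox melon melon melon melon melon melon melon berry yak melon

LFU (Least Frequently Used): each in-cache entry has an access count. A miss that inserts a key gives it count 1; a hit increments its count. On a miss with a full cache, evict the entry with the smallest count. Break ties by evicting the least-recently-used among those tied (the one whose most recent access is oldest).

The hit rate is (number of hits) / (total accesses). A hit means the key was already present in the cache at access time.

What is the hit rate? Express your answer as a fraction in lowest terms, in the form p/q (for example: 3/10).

LFU simulation (capacity=5):
  1. access melon: MISS. Cache: [melon(c=1)]
  2. access lime: MISS. Cache: [melon(c=1) lime(c=1)]
  3. access melon: HIT, count now 2. Cache: [lime(c=1) melon(c=2)]
  4. access lime: HIT, count now 2. Cache: [melon(c=2) lime(c=2)]
  5. access fox: MISS. Cache: [fox(c=1) melon(c=2) lime(c=2)]
  6. access melon: HIT, count now 3. Cache: [fox(c=1) lime(c=2) melon(c=3)]
  7. access melon: HIT, count now 4. Cache: [fox(c=1) lime(c=2) melon(c=4)]
  8. access melon: HIT, count now 5. Cache: [fox(c=1) lime(c=2) melon(c=5)]
  9. access melon: HIT, count now 6. Cache: [fox(c=1) lime(c=2) melon(c=6)]
  10. access melon: HIT, count now 7. Cache: [fox(c=1) lime(c=2) melon(c=7)]
  11. access melon: HIT, count now 8. Cache: [fox(c=1) lime(c=2) melon(c=8)]
  12. access melon: HIT, count now 9. Cache: [fox(c=1) lime(c=2) melon(c=9)]
  13. access berry: MISS. Cache: [fox(c=1) berry(c=1) lime(c=2) melon(c=9)]
  14. access yak: MISS. Cache: [fox(c=1) berry(c=1) yak(c=1) lime(c=2) melon(c=9)]
  15. access melon: HIT, count now 10. Cache: [fox(c=1) berry(c=1) yak(c=1) lime(c=2) melon(c=10)]
Total: 10 hits, 5 misses, 0 evictions

Hit rate = 10/15 = 2/3

Answer: 2/3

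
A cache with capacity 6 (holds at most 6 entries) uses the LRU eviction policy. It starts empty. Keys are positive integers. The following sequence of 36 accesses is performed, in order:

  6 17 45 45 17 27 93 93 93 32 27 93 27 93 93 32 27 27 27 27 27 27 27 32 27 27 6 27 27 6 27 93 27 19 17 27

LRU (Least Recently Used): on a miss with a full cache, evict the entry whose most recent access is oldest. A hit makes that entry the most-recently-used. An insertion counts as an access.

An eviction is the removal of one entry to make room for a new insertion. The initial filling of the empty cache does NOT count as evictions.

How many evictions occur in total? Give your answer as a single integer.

LRU simulation (capacity=6):
  1. access 6: MISS. Cache (LRU->MRU): [6]
  2. access 17: MISS. Cache (LRU->MRU): [6 17]
  3. access 45: MISS. Cache (LRU->MRU): [6 17 45]
  4. access 45: HIT. Cache (LRU->MRU): [6 17 45]
  5. access 17: HIT. Cache (LRU->MRU): [6 45 17]
  6. access 27: MISS. Cache (LRU->MRU): [6 45 17 27]
  7. access 93: MISS. Cache (LRU->MRU): [6 45 17 27 93]
  8. access 93: HIT. Cache (LRU->MRU): [6 45 17 27 93]
  9. access 93: HIT. Cache (LRU->MRU): [6 45 17 27 93]
  10. access 32: MISS. Cache (LRU->MRU): [6 45 17 27 93 32]
  11. access 27: HIT. Cache (LRU->MRU): [6 45 17 93 32 27]
  12. access 93: HIT. Cache (LRU->MRU): [6 45 17 32 27 93]
  13. access 27: HIT. Cache (LRU->MRU): [6 45 17 32 93 27]
  14. access 93: HIT. Cache (LRU->MRU): [6 45 17 32 27 93]
  15. access 93: HIT. Cache (LRU->MRU): [6 45 17 32 27 93]
  16. access 32: HIT. Cache (LRU->MRU): [6 45 17 27 93 32]
  17. access 27: HIT. Cache (LRU->MRU): [6 45 17 93 32 27]
  18. access 27: HIT. Cache (LRU->MRU): [6 45 17 93 32 27]
  19. access 27: HIT. Cache (LRU->MRU): [6 45 17 93 32 27]
  20. access 27: HIT. Cache (LRU->MRU): [6 45 17 93 32 27]
  21. access 27: HIT. Cache (LRU->MRU): [6 45 17 93 32 27]
  22. access 27: HIT. Cache (LRU->MRU): [6 45 17 93 32 27]
  23. access 27: HIT. Cache (LRU->MRU): [6 45 17 93 32 27]
  24. access 32: HIT. Cache (LRU->MRU): [6 45 17 93 27 32]
  25. access 27: HIT. Cache (LRU->MRU): [6 45 17 93 32 27]
  26. access 27: HIT. Cache (LRU->MRU): [6 45 17 93 32 27]
  27. access 6: HIT. Cache (LRU->MRU): [45 17 93 32 27 6]
  28. access 27: HIT. Cache (LRU->MRU): [45 17 93 32 6 27]
  29. access 27: HIT. Cache (LRU->MRU): [45 17 93 32 6 27]
  30. access 6: HIT. Cache (LRU->MRU): [45 17 93 32 27 6]
  31. access 27: HIT. Cache (LRU->MRU): [45 17 93 32 6 27]
  32. access 93: HIT. Cache (LRU->MRU): [45 17 32 6 27 93]
  33. access 27: HIT. Cache (LRU->MRU): [45 17 32 6 93 27]
  34. access 19: MISS, evict 45. Cache (LRU->MRU): [17 32 6 93 27 19]
  35. access 17: HIT. Cache (LRU->MRU): [32 6 93 27 19 17]
  36. access 27: HIT. Cache (LRU->MRU): [32 6 93 19 17 27]
Total: 29 hits, 7 misses, 1 evictions

Answer: 1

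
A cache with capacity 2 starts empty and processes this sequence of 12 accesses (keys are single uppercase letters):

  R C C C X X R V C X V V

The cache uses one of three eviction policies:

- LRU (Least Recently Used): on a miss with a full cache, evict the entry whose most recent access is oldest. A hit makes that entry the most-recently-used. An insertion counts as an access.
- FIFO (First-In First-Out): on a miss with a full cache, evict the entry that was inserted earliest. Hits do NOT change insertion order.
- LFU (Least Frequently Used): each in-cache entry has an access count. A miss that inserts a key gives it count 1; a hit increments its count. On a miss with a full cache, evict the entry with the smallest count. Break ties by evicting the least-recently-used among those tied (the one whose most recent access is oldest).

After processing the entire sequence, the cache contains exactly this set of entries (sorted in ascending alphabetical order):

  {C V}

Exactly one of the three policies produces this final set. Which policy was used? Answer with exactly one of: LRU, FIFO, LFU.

Answer: LFU

Derivation:
Simulating under each policy and comparing final sets:
  LRU: final set = {V X} -> differs
  FIFO: final set = {V X} -> differs
  LFU: final set = {C V} -> MATCHES target
Only LFU produces the target set.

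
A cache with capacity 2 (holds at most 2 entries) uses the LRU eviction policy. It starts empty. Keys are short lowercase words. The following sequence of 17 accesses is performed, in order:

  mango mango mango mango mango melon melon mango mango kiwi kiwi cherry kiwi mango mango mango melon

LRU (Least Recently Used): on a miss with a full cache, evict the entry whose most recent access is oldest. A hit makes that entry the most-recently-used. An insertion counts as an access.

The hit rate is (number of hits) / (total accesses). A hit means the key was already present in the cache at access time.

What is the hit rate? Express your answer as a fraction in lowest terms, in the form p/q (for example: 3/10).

Answer: 11/17

Derivation:
LRU simulation (capacity=2):
  1. access mango: MISS. Cache (LRU->MRU): [mango]
  2. access mango: HIT. Cache (LRU->MRU): [mango]
  3. access mango: HIT. Cache (LRU->MRU): [mango]
  4. access mango: HIT. Cache (LRU->MRU): [mango]
  5. access mango: HIT. Cache (LRU->MRU): [mango]
  6. access melon: MISS. Cache (LRU->MRU): [mango melon]
  7. access melon: HIT. Cache (LRU->MRU): [mango melon]
  8. access mango: HIT. Cache (LRU->MRU): [melon mango]
  9. access mango: HIT. Cache (LRU->MRU): [melon mango]
  10. access kiwi: MISS, evict melon. Cache (LRU->MRU): [mango kiwi]
  11. access kiwi: HIT. Cache (LRU->MRU): [mango kiwi]
  12. access cherry: MISS, evict mango. Cache (LRU->MRU): [kiwi cherry]
  13. access kiwi: HIT. Cache (LRU->MRU): [cherry kiwi]
  14. access mango: MISS, evict cherry. Cache (LRU->MRU): [kiwi mango]
  15. access mango: HIT. Cache (LRU->MRU): [kiwi mango]
  16. access mango: HIT. Cache (LRU->MRU): [kiwi mango]
  17. access melon: MISS, evict kiwi. Cache (LRU->MRU): [mango melon]
Total: 11 hits, 6 misses, 4 evictions

Hit rate = 11/17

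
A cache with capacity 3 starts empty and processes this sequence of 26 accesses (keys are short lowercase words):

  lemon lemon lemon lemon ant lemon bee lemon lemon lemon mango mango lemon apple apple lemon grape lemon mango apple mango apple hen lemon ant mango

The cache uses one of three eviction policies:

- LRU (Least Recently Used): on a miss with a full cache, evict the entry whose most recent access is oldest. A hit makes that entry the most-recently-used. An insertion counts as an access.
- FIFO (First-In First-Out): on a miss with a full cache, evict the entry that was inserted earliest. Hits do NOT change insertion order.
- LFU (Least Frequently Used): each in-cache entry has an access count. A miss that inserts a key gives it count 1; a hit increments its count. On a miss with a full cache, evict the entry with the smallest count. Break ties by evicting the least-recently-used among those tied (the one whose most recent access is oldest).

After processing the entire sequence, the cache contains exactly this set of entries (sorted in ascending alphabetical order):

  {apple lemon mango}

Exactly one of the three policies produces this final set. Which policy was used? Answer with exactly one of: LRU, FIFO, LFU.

Answer: LFU

Derivation:
Simulating under each policy and comparing final sets:
  LRU: final set = {ant lemon mango} -> differs
  FIFO: final set = {ant lemon mango} -> differs
  LFU: final set = {apple lemon mango} -> MATCHES target
Only LFU produces the target set.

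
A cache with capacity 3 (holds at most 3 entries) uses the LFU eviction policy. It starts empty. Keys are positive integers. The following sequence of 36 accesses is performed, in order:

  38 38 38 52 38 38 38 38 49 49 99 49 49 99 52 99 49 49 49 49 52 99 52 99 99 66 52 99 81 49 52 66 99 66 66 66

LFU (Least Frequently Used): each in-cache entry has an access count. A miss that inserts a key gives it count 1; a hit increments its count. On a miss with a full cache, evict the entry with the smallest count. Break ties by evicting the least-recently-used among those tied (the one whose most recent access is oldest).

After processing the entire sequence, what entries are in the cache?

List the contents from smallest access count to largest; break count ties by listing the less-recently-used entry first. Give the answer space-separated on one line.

Answer: 66 38 49

Derivation:
LFU simulation (capacity=3):
  1. access 38: MISS. Cache: [38(c=1)]
  2. access 38: HIT, count now 2. Cache: [38(c=2)]
  3. access 38: HIT, count now 3. Cache: [38(c=3)]
  4. access 52: MISS. Cache: [52(c=1) 38(c=3)]
  5. access 38: HIT, count now 4. Cache: [52(c=1) 38(c=4)]
  6. access 38: HIT, count now 5. Cache: [52(c=1) 38(c=5)]
  7. access 38: HIT, count now 6. Cache: [52(c=1) 38(c=6)]
  8. access 38: HIT, count now 7. Cache: [52(c=1) 38(c=7)]
  9. access 49: MISS. Cache: [52(c=1) 49(c=1) 38(c=7)]
  10. access 49: HIT, count now 2. Cache: [52(c=1) 49(c=2) 38(c=7)]
  11. access 99: MISS, evict 52(c=1). Cache: [99(c=1) 49(c=2) 38(c=7)]
  12. access 49: HIT, count now 3. Cache: [99(c=1) 49(c=3) 38(c=7)]
  13. access 49: HIT, count now 4. Cache: [99(c=1) 49(c=4) 38(c=7)]
  14. access 99: HIT, count now 2. Cache: [99(c=2) 49(c=4) 38(c=7)]
  15. access 52: MISS, evict 99(c=2). Cache: [52(c=1) 49(c=4) 38(c=7)]
  16. access 99: MISS, evict 52(c=1). Cache: [99(c=1) 49(c=4) 38(c=7)]
  17. access 49: HIT, count now 5. Cache: [99(c=1) 49(c=5) 38(c=7)]
  18. access 49: HIT, count now 6. Cache: [99(c=1) 49(c=6) 38(c=7)]
  19. access 49: HIT, count now 7. Cache: [99(c=1) 38(c=7) 49(c=7)]
  20. access 49: HIT, count now 8. Cache: [99(c=1) 38(c=7) 49(c=8)]
  21. access 52: MISS, evict 99(c=1). Cache: [52(c=1) 38(c=7) 49(c=8)]
  22. access 99: MISS, evict 52(c=1). Cache: [99(c=1) 38(c=7) 49(c=8)]
  23. access 52: MISS, evict 99(c=1). Cache: [52(c=1) 38(c=7) 49(c=8)]
  24. access 99: MISS, evict 52(c=1). Cache: [99(c=1) 38(c=7) 49(c=8)]
  25. access 99: HIT, count now 2. Cache: [99(c=2) 38(c=7) 49(c=8)]
  26. access 66: MISS, evict 99(c=2). Cache: [66(c=1) 38(c=7) 49(c=8)]
  27. access 52: MISS, evict 66(c=1). Cache: [52(c=1) 38(c=7) 49(c=8)]
  28. access 99: MISS, evict 52(c=1). Cache: [99(c=1) 38(c=7) 49(c=8)]
  29. access 81: MISS, evict 99(c=1). Cache: [81(c=1) 38(c=7) 49(c=8)]
  30. access 49: HIT, count now 9. Cache: [81(c=1) 38(c=7) 49(c=9)]
  31. access 52: MISS, evict 81(c=1). Cache: [52(c=1) 38(c=7) 49(c=9)]
  32. access 66: MISS, evict 52(c=1). Cache: [66(c=1) 38(c=7) 49(c=9)]
  33. access 99: MISS, evict 66(c=1). Cache: [99(c=1) 38(c=7) 49(c=9)]
  34. access 66: MISS, evict 99(c=1). Cache: [66(c=1) 38(c=7) 49(c=9)]
  35. access 66: HIT, count now 2. Cache: [66(c=2) 38(c=7) 49(c=9)]
  36. access 66: HIT, count now 3. Cache: [66(c=3) 38(c=7) 49(c=9)]
Total: 18 hits, 18 misses, 15 evictions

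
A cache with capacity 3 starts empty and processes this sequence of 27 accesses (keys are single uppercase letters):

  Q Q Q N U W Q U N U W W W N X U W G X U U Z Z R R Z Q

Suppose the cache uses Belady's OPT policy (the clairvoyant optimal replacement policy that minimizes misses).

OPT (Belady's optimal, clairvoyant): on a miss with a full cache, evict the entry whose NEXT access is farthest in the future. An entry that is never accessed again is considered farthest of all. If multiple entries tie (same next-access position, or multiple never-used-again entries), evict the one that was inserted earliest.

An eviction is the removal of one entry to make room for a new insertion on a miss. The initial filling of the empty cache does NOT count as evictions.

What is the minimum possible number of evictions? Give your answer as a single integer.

OPT (Belady) simulation (capacity=3):
  1. access Q: MISS. Cache: [Q]
  2. access Q: HIT. Next use of Q: step 3. Cache: [Q]
  3. access Q: HIT. Next use of Q: step 7. Cache: [Q]
  4. access N: MISS. Cache: [Q N]
  5. access U: MISS. Cache: [Q N U]
  6. access W: MISS, evict N (next use: step 9). Cache: [Q U W]
  7. access Q: HIT. Next use of Q: step 27. Cache: [Q U W]
  8. access U: HIT. Next use of U: step 10. Cache: [Q U W]
  9. access N: MISS, evict Q (next use: step 27). Cache: [U W N]
  10. access U: HIT. Next use of U: step 16. Cache: [U W N]
  11. access W: HIT. Next use of W: step 12. Cache: [U W N]
  12. access W: HIT. Next use of W: step 13. Cache: [U W N]
  13. access W: HIT. Next use of W: step 17. Cache: [U W N]
  14. access N: HIT. Next use of N: never. Cache: [U W N]
  15. access X: MISS, evict N (next use: never). Cache: [U W X]
  16. access U: HIT. Next use of U: step 20. Cache: [U W X]
  17. access W: HIT. Next use of W: never. Cache: [U W X]
  18. access G: MISS, evict W (next use: never). Cache: [U X G]
  19. access X: HIT. Next use of X: never. Cache: [U X G]
  20. access U: HIT. Next use of U: step 21. Cache: [U X G]
  21. access U: HIT. Next use of U: never. Cache: [U X G]
  22. access Z: MISS, evict U (next use: never). Cache: [X G Z]
  23. access Z: HIT. Next use of Z: step 26. Cache: [X G Z]
  24. access R: MISS, evict X (next use: never). Cache: [G Z R]
  25. access R: HIT. Next use of R: never. Cache: [G Z R]
  26. access Z: HIT. Next use of Z: never. Cache: [G Z R]
  27. access Q: MISS, evict G (next use: never). Cache: [Z R Q]
Total: 17 hits, 10 misses, 7 evictions

Answer: 7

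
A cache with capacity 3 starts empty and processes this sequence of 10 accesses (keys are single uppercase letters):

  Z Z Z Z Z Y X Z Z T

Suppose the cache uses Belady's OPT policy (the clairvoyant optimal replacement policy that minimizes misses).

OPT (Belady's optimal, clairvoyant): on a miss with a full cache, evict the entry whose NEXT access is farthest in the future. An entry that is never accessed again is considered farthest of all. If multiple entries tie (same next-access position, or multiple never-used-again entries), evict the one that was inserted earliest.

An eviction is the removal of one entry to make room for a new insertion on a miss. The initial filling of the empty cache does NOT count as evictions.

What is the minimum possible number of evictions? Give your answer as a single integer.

Answer: 1

Derivation:
OPT (Belady) simulation (capacity=3):
  1. access Z: MISS. Cache: [Z]
  2. access Z: HIT. Next use of Z: step 3. Cache: [Z]
  3. access Z: HIT. Next use of Z: step 4. Cache: [Z]
  4. access Z: HIT. Next use of Z: step 5. Cache: [Z]
  5. access Z: HIT. Next use of Z: step 8. Cache: [Z]
  6. access Y: MISS. Cache: [Z Y]
  7. access X: MISS. Cache: [Z Y X]
  8. access Z: HIT. Next use of Z: step 9. Cache: [Z Y X]
  9. access Z: HIT. Next use of Z: never. Cache: [Z Y X]
  10. access T: MISS, evict Z (next use: never). Cache: [Y X T]
Total: 6 hits, 4 misses, 1 evictions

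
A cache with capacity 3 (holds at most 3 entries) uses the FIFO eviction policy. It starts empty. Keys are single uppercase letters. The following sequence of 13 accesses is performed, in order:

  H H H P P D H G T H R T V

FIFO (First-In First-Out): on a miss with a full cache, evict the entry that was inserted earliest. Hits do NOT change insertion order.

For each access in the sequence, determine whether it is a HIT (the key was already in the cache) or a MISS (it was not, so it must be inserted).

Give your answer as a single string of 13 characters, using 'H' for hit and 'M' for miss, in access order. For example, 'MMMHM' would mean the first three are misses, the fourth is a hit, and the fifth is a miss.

FIFO simulation (capacity=3):
  1. access H: MISS. Cache (old->new): [H]
  2. access H: HIT. Cache (old->new): [H]
  3. access H: HIT. Cache (old->new): [H]
  4. access P: MISS. Cache (old->new): [H P]
  5. access P: HIT. Cache (old->new): [H P]
  6. access D: MISS. Cache (old->new): [H P D]
  7. access H: HIT. Cache (old->new): [H P D]
  8. access G: MISS, evict H. Cache (old->new): [P D G]
  9. access T: MISS, evict P. Cache (old->new): [D G T]
  10. access H: MISS, evict D. Cache (old->new): [G T H]
  11. access R: MISS, evict G. Cache (old->new): [T H R]
  12. access T: HIT. Cache (old->new): [T H R]
  13. access V: MISS, evict T. Cache (old->new): [H R V]
Total: 5 hits, 8 misses, 5 evictions

Answer: MHHMHMHMMMMHM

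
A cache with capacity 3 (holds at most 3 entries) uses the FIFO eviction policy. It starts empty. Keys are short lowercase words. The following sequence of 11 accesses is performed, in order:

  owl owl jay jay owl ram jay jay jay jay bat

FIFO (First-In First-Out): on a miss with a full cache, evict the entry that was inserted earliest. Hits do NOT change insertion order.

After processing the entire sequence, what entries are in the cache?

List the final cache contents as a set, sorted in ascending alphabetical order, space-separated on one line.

FIFO simulation (capacity=3):
  1. access owl: MISS. Cache (old->new): [owl]
  2. access owl: HIT. Cache (old->new): [owl]
  3. access jay: MISS. Cache (old->new): [owl jay]
  4. access jay: HIT. Cache (old->new): [owl jay]
  5. access owl: HIT. Cache (old->new): [owl jay]
  6. access ram: MISS. Cache (old->new): [owl jay ram]
  7. access jay: HIT. Cache (old->new): [owl jay ram]
  8. access jay: HIT. Cache (old->new): [owl jay ram]
  9. access jay: HIT. Cache (old->new): [owl jay ram]
  10. access jay: HIT. Cache (old->new): [owl jay ram]
  11. access bat: MISS, evict owl. Cache (old->new): [jay ram bat]
Total: 7 hits, 4 misses, 1 evictions

Answer: bat jay ram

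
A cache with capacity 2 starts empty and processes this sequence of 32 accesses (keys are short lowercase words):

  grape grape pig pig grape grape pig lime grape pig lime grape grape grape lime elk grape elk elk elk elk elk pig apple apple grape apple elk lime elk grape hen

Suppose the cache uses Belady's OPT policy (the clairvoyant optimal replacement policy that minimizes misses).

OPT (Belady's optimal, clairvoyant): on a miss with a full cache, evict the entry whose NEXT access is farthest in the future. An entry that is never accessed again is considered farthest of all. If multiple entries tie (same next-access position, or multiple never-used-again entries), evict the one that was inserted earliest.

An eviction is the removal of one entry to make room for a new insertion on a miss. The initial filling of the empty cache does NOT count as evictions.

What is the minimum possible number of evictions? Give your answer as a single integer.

OPT (Belady) simulation (capacity=2):
  1. access grape: MISS. Cache: [grape]
  2. access grape: HIT. Next use of grape: step 5. Cache: [grape]
  3. access pig: MISS. Cache: [grape pig]
  4. access pig: HIT. Next use of pig: step 7. Cache: [grape pig]
  5. access grape: HIT. Next use of grape: step 6. Cache: [grape pig]
  6. access grape: HIT. Next use of grape: step 9. Cache: [grape pig]
  7. access pig: HIT. Next use of pig: step 10. Cache: [grape pig]
  8. access lime: MISS, evict pig (next use: step 10). Cache: [grape lime]
  9. access grape: HIT. Next use of grape: step 12. Cache: [grape lime]
  10. access pig: MISS, evict grape (next use: step 12). Cache: [lime pig]
  11. access lime: HIT. Next use of lime: step 15. Cache: [lime pig]
  12. access grape: MISS, evict pig (next use: step 23). Cache: [lime grape]
  13. access grape: HIT. Next use of grape: step 14. Cache: [lime grape]
  14. access grape: HIT. Next use of grape: step 17. Cache: [lime grape]
  15. access lime: HIT. Next use of lime: step 29. Cache: [lime grape]
  16. access elk: MISS, evict lime (next use: step 29). Cache: [grape elk]
  17. access grape: HIT. Next use of grape: step 26. Cache: [grape elk]
  18. access elk: HIT. Next use of elk: step 19. Cache: [grape elk]
  19. access elk: HIT. Next use of elk: step 20. Cache: [grape elk]
  20. access elk: HIT. Next use of elk: step 21. Cache: [grape elk]
  21. access elk: HIT. Next use of elk: step 22. Cache: [grape elk]
  22. access elk: HIT. Next use of elk: step 28. Cache: [grape elk]
  23. access pig: MISS, evict elk (next use: step 28). Cache: [grape pig]
  24. access apple: MISS, evict pig (next use: never). Cache: [grape apple]
  25. access apple: HIT. Next use of apple: step 27. Cache: [grape apple]
  26. access grape: HIT. Next use of grape: step 31. Cache: [grape apple]
  27. access apple: HIT. Next use of apple: never. Cache: [grape apple]
  28. access elk: MISS, evict apple (next use: never). Cache: [grape elk]
  29. access lime: MISS, evict grape (next use: step 31). Cache: [elk lime]
  30. access elk: HIT. Next use of elk: never. Cache: [elk lime]
  31. access grape: MISS, evict elk (next use: never). Cache: [lime grape]
  32. access hen: MISS, evict lime (next use: never). Cache: [grape hen]
Total: 20 hits, 12 misses, 10 evictions

Answer: 10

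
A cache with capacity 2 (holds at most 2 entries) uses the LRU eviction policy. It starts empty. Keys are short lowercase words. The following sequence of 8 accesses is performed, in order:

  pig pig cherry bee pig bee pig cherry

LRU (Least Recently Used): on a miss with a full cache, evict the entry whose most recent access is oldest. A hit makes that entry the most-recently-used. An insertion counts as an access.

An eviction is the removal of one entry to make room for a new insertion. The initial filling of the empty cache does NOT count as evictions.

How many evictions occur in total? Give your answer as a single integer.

LRU simulation (capacity=2):
  1. access pig: MISS. Cache (LRU->MRU): [pig]
  2. access pig: HIT. Cache (LRU->MRU): [pig]
  3. access cherry: MISS. Cache (LRU->MRU): [pig cherry]
  4. access bee: MISS, evict pig. Cache (LRU->MRU): [cherry bee]
  5. access pig: MISS, evict cherry. Cache (LRU->MRU): [bee pig]
  6. access bee: HIT. Cache (LRU->MRU): [pig bee]
  7. access pig: HIT. Cache (LRU->MRU): [bee pig]
  8. access cherry: MISS, evict bee. Cache (LRU->MRU): [pig cherry]
Total: 3 hits, 5 misses, 3 evictions

Answer: 3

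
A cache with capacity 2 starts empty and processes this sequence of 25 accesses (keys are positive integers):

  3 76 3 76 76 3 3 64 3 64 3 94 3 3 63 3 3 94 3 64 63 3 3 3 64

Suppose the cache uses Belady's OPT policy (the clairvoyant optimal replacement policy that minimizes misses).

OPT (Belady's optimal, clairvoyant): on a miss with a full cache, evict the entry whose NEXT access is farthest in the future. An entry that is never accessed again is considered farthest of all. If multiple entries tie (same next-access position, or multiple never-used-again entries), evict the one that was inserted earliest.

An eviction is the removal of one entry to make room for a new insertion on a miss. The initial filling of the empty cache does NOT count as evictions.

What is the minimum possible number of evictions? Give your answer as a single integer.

Answer: 7

Derivation:
OPT (Belady) simulation (capacity=2):
  1. access 3: MISS. Cache: [3]
  2. access 76: MISS. Cache: [3 76]
  3. access 3: HIT. Next use of 3: step 6. Cache: [3 76]
  4. access 76: HIT. Next use of 76: step 5. Cache: [3 76]
  5. access 76: HIT. Next use of 76: never. Cache: [3 76]
  6. access 3: HIT. Next use of 3: step 7. Cache: [3 76]
  7. access 3: HIT. Next use of 3: step 9. Cache: [3 76]
  8. access 64: MISS, evict 76 (next use: never). Cache: [3 64]
  9. access 3: HIT. Next use of 3: step 11. Cache: [3 64]
  10. access 64: HIT. Next use of 64: step 20. Cache: [3 64]
  11. access 3: HIT. Next use of 3: step 13. Cache: [3 64]
  12. access 94: MISS, evict 64 (next use: step 20). Cache: [3 94]
  13. access 3: HIT. Next use of 3: step 14. Cache: [3 94]
  14. access 3: HIT. Next use of 3: step 16. Cache: [3 94]
  15. access 63: MISS, evict 94 (next use: step 18). Cache: [3 63]
  16. access 3: HIT. Next use of 3: step 17. Cache: [3 63]
  17. access 3: HIT. Next use of 3: step 19. Cache: [3 63]
  18. access 94: MISS, evict 63 (next use: step 21). Cache: [3 94]
  19. access 3: HIT. Next use of 3: step 22. Cache: [3 94]
  20. access 64: MISS, evict 94 (next use: never). Cache: [3 64]
  21. access 63: MISS, evict 64 (next use: step 25). Cache: [3 63]
  22. access 3: HIT. Next use of 3: step 23. Cache: [3 63]
  23. access 3: HIT. Next use of 3: step 24. Cache: [3 63]
  24. access 3: HIT. Next use of 3: never. Cache: [3 63]
  25. access 64: MISS, evict 3 (next use: never). Cache: [63 64]
Total: 16 hits, 9 misses, 7 evictions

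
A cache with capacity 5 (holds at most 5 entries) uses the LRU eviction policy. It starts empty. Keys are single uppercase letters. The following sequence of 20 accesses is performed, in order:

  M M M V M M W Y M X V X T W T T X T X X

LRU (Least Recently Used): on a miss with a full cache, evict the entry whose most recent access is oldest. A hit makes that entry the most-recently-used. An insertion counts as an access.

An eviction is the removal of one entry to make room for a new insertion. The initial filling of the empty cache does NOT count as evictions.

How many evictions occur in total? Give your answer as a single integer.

LRU simulation (capacity=5):
  1. access M: MISS. Cache (LRU->MRU): [M]
  2. access M: HIT. Cache (LRU->MRU): [M]
  3. access M: HIT. Cache (LRU->MRU): [M]
  4. access V: MISS. Cache (LRU->MRU): [M V]
  5. access M: HIT. Cache (LRU->MRU): [V M]
  6. access M: HIT. Cache (LRU->MRU): [V M]
  7. access W: MISS. Cache (LRU->MRU): [V M W]
  8. access Y: MISS. Cache (LRU->MRU): [V M W Y]
  9. access M: HIT. Cache (LRU->MRU): [V W Y M]
  10. access X: MISS. Cache (LRU->MRU): [V W Y M X]
  11. access V: HIT. Cache (LRU->MRU): [W Y M X V]
  12. access X: HIT. Cache (LRU->MRU): [W Y M V X]
  13. access T: MISS, evict W. Cache (LRU->MRU): [Y M V X T]
  14. access W: MISS, evict Y. Cache (LRU->MRU): [M V X T W]
  15. access T: HIT. Cache (LRU->MRU): [M V X W T]
  16. access T: HIT. Cache (LRU->MRU): [M V X W T]
  17. access X: HIT. Cache (LRU->MRU): [M V W T X]
  18. access T: HIT. Cache (LRU->MRU): [M V W X T]
  19. access X: HIT. Cache (LRU->MRU): [M V W T X]
  20. access X: HIT. Cache (LRU->MRU): [M V W T X]
Total: 13 hits, 7 misses, 2 evictions

Answer: 2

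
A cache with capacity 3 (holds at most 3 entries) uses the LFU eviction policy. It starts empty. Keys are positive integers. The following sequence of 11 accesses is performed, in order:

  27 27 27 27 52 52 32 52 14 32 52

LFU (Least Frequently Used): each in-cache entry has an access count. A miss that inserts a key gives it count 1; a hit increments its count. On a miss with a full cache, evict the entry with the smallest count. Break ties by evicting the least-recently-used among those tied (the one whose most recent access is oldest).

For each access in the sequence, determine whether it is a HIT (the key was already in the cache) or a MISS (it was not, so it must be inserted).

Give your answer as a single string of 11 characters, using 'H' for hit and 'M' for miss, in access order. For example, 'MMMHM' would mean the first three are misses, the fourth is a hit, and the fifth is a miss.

LFU simulation (capacity=3):
  1. access 27: MISS. Cache: [27(c=1)]
  2. access 27: HIT, count now 2. Cache: [27(c=2)]
  3. access 27: HIT, count now 3. Cache: [27(c=3)]
  4. access 27: HIT, count now 4. Cache: [27(c=4)]
  5. access 52: MISS. Cache: [52(c=1) 27(c=4)]
  6. access 52: HIT, count now 2. Cache: [52(c=2) 27(c=4)]
  7. access 32: MISS. Cache: [32(c=1) 52(c=2) 27(c=4)]
  8. access 52: HIT, count now 3. Cache: [32(c=1) 52(c=3) 27(c=4)]
  9. access 14: MISS, evict 32(c=1). Cache: [14(c=1) 52(c=3) 27(c=4)]
  10. access 32: MISS, evict 14(c=1). Cache: [32(c=1) 52(c=3) 27(c=4)]
  11. access 52: HIT, count now 4. Cache: [32(c=1) 27(c=4) 52(c=4)]
Total: 6 hits, 5 misses, 2 evictions

Answer: MHHHMHMHMMH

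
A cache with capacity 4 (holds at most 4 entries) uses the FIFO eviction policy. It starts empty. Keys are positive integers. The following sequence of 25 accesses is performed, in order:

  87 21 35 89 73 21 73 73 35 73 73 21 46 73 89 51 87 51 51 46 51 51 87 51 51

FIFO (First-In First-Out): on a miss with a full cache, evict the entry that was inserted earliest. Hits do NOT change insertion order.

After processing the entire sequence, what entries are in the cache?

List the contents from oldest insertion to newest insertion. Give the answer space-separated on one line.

Answer: 73 46 51 87

Derivation:
FIFO simulation (capacity=4):
  1. access 87: MISS. Cache (old->new): [87]
  2. access 21: MISS. Cache (old->new): [87 21]
  3. access 35: MISS. Cache (old->new): [87 21 35]
  4. access 89: MISS. Cache (old->new): [87 21 35 89]
  5. access 73: MISS, evict 87. Cache (old->new): [21 35 89 73]
  6. access 21: HIT. Cache (old->new): [21 35 89 73]
  7. access 73: HIT. Cache (old->new): [21 35 89 73]
  8. access 73: HIT. Cache (old->new): [21 35 89 73]
  9. access 35: HIT. Cache (old->new): [21 35 89 73]
  10. access 73: HIT. Cache (old->new): [21 35 89 73]
  11. access 73: HIT. Cache (old->new): [21 35 89 73]
  12. access 21: HIT. Cache (old->new): [21 35 89 73]
  13. access 46: MISS, evict 21. Cache (old->new): [35 89 73 46]
  14. access 73: HIT. Cache (old->new): [35 89 73 46]
  15. access 89: HIT. Cache (old->new): [35 89 73 46]
  16. access 51: MISS, evict 35. Cache (old->new): [89 73 46 51]
  17. access 87: MISS, evict 89. Cache (old->new): [73 46 51 87]
  18. access 51: HIT. Cache (old->new): [73 46 51 87]
  19. access 51: HIT. Cache (old->new): [73 46 51 87]
  20. access 46: HIT. Cache (old->new): [73 46 51 87]
  21. access 51: HIT. Cache (old->new): [73 46 51 87]
  22. access 51: HIT. Cache (old->new): [73 46 51 87]
  23. access 87: HIT. Cache (old->new): [73 46 51 87]
  24. access 51: HIT. Cache (old->new): [73 46 51 87]
  25. access 51: HIT. Cache (old->new): [73 46 51 87]
Total: 17 hits, 8 misses, 4 evictions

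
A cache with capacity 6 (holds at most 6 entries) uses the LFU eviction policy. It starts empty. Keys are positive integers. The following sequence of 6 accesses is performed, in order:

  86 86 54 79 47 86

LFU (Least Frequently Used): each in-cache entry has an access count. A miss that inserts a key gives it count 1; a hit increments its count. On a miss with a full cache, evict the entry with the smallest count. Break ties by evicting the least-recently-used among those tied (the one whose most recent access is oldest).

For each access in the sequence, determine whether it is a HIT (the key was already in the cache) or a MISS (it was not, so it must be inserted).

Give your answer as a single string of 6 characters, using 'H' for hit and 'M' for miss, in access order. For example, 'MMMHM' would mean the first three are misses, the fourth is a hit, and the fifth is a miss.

LFU simulation (capacity=6):
  1. access 86: MISS. Cache: [86(c=1)]
  2. access 86: HIT, count now 2. Cache: [86(c=2)]
  3. access 54: MISS. Cache: [54(c=1) 86(c=2)]
  4. access 79: MISS. Cache: [54(c=1) 79(c=1) 86(c=2)]
  5. access 47: MISS. Cache: [54(c=1) 79(c=1) 47(c=1) 86(c=2)]
  6. access 86: HIT, count now 3. Cache: [54(c=1) 79(c=1) 47(c=1) 86(c=3)]
Total: 2 hits, 4 misses, 0 evictions

Answer: MHMMMH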